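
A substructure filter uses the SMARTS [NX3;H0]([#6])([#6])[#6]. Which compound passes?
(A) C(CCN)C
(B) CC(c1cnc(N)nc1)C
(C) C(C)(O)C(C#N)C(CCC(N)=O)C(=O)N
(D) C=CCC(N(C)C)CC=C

D

[NX3;H0]([#6])([#6])[#6] describes a trivalent nitrogen with no H, bonded to three carbons (a tertiary amine).
(A) has a primary amino group (-NH2) but the nitrogen has H2, not H0 with three carbons.
(B) has a primary amino group (-NH2) but the nitrogen has H2, not H0 with three carbons.
(C) has a primary amide (-C(=O)NH2) but the amide nitrogen has H2 and only one carbon neighbour.
(D) contains a dimethylamino group (-N(CH3)2), which satisfies every atom and bond constraint.
So the answer is (D).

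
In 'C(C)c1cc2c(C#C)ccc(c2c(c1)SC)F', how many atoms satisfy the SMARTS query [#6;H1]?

5

Check the 17 heavy atoms by environment: 6× c (aromatic, H0) → no; 4× c (aromatic, H1) → match; 1× F (H0) → no; 1× C (H2) → no; 2× C (H3) → no; 1× S (H0) → no; 1× C (H0) → no; 1× C (H1) → match.
Summing the matching environments: 4 + 1 = 5 matching atoms.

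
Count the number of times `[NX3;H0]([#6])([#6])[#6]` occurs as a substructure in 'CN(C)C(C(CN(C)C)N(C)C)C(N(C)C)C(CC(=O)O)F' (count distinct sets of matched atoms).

4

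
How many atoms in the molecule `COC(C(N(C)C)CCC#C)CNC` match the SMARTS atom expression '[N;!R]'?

2

Check the 14 heavy atoms by environment: 11× C (acyclic) → no; 1× O (acyclic) → no; 2× N (acyclic) → match.
That gives 2 matching atoms.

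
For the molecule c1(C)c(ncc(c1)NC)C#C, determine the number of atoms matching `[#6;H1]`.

3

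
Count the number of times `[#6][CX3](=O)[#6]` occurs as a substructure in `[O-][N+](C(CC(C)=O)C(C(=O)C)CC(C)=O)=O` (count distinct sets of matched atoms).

3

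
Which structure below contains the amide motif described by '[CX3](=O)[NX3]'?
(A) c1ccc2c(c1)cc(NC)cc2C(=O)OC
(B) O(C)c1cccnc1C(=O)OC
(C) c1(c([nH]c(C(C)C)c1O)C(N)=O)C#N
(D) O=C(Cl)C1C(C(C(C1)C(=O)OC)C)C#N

C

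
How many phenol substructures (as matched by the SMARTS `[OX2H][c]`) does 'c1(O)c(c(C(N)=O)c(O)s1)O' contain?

3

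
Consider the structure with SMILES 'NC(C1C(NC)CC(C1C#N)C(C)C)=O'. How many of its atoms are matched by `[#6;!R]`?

6

The query [#6;!R] means: carbon not in any ring.
Check the 15 heavy atoms by environment: 5× C (in 5-ring) → no; 6× C (acyclic) → match; 1× O (acyclic) → no; 3× N (acyclic) → no.
That gives 6 matching atoms.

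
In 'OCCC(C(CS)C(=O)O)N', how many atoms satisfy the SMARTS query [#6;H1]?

The query [#6;H1] means: any carbon bearing exactly one hydrogen.
Check the 11 heavy atoms by environment: 3× C (H2) → no; 2× C (H1) → match; 1× N (H2) → no; 1× S (H1) → no; 2× O (H1) → no; 1× C (H0) → no; 1× O (H0) → no.
That gives 2 matching atoms.

2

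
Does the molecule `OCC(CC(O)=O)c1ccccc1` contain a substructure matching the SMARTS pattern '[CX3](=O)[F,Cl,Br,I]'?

No

The pattern [CX3](=O)[F,Cl,Br,I] describes a carbonyl carbon bonded to a halogen — an acyl halide.
The closest candidate here is a carboxylic acid group (-C(=O)OH), but the carbonyl is bonded to -OH, not to a halogen. No other fragment satisfies the full query, so there is no match.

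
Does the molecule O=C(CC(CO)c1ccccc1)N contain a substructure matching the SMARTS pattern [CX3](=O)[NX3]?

Yes

The pattern [CX3](=O)[NX3] describes a carbonyl carbon bonded to a trivalent nitrogen — an amide.
The molecule carries a primary amide (-C(=O)NH2), whose atoms satisfy every constraint of the query, so the pattern matches.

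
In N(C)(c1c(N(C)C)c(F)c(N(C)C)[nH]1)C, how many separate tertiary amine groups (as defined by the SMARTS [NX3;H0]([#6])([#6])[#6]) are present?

3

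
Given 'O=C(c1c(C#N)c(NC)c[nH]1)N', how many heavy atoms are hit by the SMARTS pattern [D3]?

4

The query [D3] means: atom with exactly three heavy-atom neighbours.
Check the 12 heavy atoms by environment: 1× n (aromatic, D2) → no; 3× c (aromatic, D3) → match; 1× c (aromatic, D2) → no; 1× C (D3) → match; 1× O (D1) → no; 2× N (D1) → no; 1× C (D2) → no; 1× N (D2) → no; 1× C (D1) → no.
Summing the matching environments: 3 + 1 = 4 matching atoms.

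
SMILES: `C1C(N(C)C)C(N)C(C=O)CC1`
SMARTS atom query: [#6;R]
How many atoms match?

6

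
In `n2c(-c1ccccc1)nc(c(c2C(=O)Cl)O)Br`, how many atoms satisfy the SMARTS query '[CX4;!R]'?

0

The query [CX4;!R] means: aliphatic carbon with four total connections, not in a ring.
Check the 17 heavy atoms by environment: 2× n (aromatic, X2, in 6-ring) → no; 10× c (aromatic, X3, in 6-ring) → no; 1× C (X3, acyclic) → no; 1× O (X1, acyclic) → no; 1× Cl (X1, acyclic) → no; 1× O (X2, acyclic) → no; 1× Br (X1, acyclic) → no.
No environment satisfies the query, so 0 matching atoms.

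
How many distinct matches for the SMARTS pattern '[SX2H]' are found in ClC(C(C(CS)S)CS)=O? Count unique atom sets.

[SX2H] is the SMARTS for a thiol: an aliphatic sulfur with two connections, one being H.
The molecule carries 3 separate instances of a thiol (-SH) meeting every constraint; each maps to a distinct set of atoms, giving 3 matches.

3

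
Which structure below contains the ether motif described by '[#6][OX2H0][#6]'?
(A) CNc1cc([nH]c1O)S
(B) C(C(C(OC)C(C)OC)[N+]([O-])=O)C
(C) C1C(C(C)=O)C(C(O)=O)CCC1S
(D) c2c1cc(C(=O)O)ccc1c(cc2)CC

B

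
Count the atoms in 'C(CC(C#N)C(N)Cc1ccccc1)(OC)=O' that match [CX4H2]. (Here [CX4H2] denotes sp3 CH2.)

2

The query [CX4H2] means: sp3 carbon (X4) with exactly two hydrogens.
Check the 17 heavy atoms by environment: 2× C (H2, X4) → match; 2× C (H1, X4) → no; 1× C (H0, X3) → no; 1× O (H0, X1) → no; 1× O (H0, X2) → no; 1× C (H3, X4) → no; 1× C (H0, X2) → no; 1× N (H0, X1) → no; 1× N (H2, X3) → no; 1× c (aromatic, H0, X3) → no; 5× c (aromatic, H1, X3) → no.
That gives 2 matching atoms.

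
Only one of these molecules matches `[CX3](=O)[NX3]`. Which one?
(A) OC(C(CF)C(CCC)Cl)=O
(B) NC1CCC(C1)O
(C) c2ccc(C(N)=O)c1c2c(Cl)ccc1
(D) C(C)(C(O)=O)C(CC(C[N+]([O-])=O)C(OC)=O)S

C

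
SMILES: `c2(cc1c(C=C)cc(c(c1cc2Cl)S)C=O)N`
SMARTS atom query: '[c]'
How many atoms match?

10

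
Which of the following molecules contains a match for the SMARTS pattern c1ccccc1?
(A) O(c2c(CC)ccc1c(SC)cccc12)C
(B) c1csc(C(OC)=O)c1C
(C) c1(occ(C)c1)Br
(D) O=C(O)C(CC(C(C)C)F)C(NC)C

A

c1ccccc1 describes six aromatic carbons in a ring (a benzene ring).
(A) contains the required atom environment, so the pattern matches.
(B) has a methyl group (-CH3) but no six-membered all-carbon aromatic ring is present.
(C) has a methyl group (-CH3) but no six-membered all-carbon aromatic ring is present.
(D) has a methyl group (-CH3) but no six-membered all-carbon aromatic ring is present.
So the answer is (A).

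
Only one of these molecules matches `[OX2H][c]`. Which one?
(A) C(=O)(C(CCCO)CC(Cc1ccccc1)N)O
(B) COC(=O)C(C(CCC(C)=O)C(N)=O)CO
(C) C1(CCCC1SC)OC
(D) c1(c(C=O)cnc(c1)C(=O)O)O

D

[OX2H][c] describes a hydroxyl oxygen attached to an aromatic carbon (a phenol).
(A) has a hydroxyl group (-OH) but the -OH is on an aliphatic carbon, not an aromatic c.
(B) has a hydroxyl group (-OH) but the -OH is on an aliphatic carbon, not an aromatic c.
(C) has a methoxy ether (-OCH3) but the oxygen has H0, not H1.
(D) contains a hydroxyl group (-OH), which satisfies every atom and bond constraint.
So the answer is (D).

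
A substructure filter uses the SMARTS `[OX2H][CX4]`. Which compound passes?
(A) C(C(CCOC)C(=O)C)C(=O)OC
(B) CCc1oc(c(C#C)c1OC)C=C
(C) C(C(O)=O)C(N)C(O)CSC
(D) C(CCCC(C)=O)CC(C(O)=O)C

C

[OX2H][CX4] describes a hydroxyl oxygen bound to an sp3 (X4) carbon (an aliphatic alcohol).
(A) has a methoxy ether (-OCH3) but the oxygen has H0 (ether), not H1.
(B) has a methoxy ether (-OCH3) but the oxygen has H0 (ether), not H1.
(C) contains a hydroxyl group (-OH), which satisfies every atom and bond constraint.
(D) has a carboxylic acid group (-C(=O)OH) but the -OH is on a CX3 carbonyl carbon, not a CX4 carbon.
So the answer is (C).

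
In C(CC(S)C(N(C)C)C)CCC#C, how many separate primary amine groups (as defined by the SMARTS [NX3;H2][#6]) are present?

[NX3;H2][#6] is the SMARTS for a primary amine: a trivalent nitrogen with two H attached to carbon.
The molecule has a dimethylamino group (-N(CH3)2), but the nitrogen has H0, not H2; nothing else fits, so there are 0 matches.

0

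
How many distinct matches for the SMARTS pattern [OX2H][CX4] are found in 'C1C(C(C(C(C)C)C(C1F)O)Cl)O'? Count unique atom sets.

2

[OX2H][CX4] is the SMARTS for an aliphatic alcohol: a hydroxyl oxygen bound to an sp3 (X4) carbon.
The molecule carries 2 separate instances of a hydroxyl group (-OH) meeting every constraint; each maps to a distinct set of atoms, giving 2 matches.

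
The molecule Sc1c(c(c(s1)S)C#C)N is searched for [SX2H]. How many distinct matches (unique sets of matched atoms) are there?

[SX2H] is the SMARTS for a thiol: an aliphatic sulfur with two connections, one being H.
The molecule carries 2 separate instances of a thiol (-SH) meeting every constraint; each maps to a distinct set of atoms, giving 2 matches.

2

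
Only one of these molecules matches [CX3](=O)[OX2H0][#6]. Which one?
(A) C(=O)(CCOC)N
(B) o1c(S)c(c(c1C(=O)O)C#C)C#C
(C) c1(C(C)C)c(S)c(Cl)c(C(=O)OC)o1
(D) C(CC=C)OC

[CX3](=O)[OX2H0][#6] describes a carbonyl carbon bonded to an oxygen that is itself bonded to carbon (no H on that O) (an ester).
(A) has a primary amide (-C(=O)NH2) but the carbonyl is bonded to N, not to an O-C linkage.
(B) has a carboxylic acid group (-C(=O)OH) but the singly-bonded O carries H (OX2H1, not H0).
(C) contains a methyl-ester group (-C(=O)OCH3), which satisfies every atom and bond constraint.
(D) has a methoxy ether (-OCH3) but the ether oxygen is not adjacent to a C=O carbon.
So the answer is (C).

C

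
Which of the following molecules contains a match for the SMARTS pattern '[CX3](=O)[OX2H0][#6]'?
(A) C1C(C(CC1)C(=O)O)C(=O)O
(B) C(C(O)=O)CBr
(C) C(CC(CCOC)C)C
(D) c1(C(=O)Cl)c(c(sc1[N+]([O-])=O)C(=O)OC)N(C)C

[CX3](=O)[OX2H0][#6] describes a carbonyl carbon bonded to an oxygen that is itself bonded to carbon (no H on that O) (an ester).
(A) has a carboxylic acid group (-C(=O)OH) but the singly-bonded O carries H (OX2H1, not H0).
(B) has a carboxylic acid group (-C(=O)OH) but the singly-bonded O carries H (OX2H1, not H0).
(C) has a methoxy ether (-OCH3) but the ether oxygen is not adjacent to a C=O carbon.
(D) contains a methyl-ester group (-C(=O)OCH3), which satisfies every atom and bond constraint.
So the answer is (D).

D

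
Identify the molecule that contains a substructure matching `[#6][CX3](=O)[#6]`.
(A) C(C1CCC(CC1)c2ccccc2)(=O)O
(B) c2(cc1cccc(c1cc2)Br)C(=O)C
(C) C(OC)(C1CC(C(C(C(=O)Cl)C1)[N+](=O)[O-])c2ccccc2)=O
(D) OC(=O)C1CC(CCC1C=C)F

B

[#6][CX3](=O)[#6] describes a carbonyl carbon (no H) flanked by two carbons (a ketone).
(A) has a carboxylic acid group (-C(=O)OH) but one neighbour of the carbonyl carbon is O, not C.
(B) contains an acetyl/ketone group (-C(=O)CH3), which satisfies every atom and bond constraint.
(C) has a methyl-ester group (-C(=O)OCH3) but one neighbour of the carbonyl carbon is O, not C.
(D) has a carboxylic acid group (-C(=O)OH) but one neighbour of the carbonyl carbon is O, not C.
So the answer is (B).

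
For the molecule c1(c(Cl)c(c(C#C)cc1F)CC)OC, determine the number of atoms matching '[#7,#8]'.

1

The query [#7,#8] means: nitrogen or oxygen (comma = OR).
Check the 14 heavy atoms by environment: 6× c (aromatic) → no; 1× F → no; 5× C → no; 1× Cl → no; 1× O → match.
That gives 1 matching atom.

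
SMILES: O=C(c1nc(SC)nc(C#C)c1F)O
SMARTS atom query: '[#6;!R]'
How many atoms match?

4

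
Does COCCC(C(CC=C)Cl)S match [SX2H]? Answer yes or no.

Yes

The pattern [SX2H] describes an aliphatic sulfur with two connections, one being H — a thiol.
The molecule carries a thiol (-SH), whose atoms satisfy every constraint of the query, so the pattern matches.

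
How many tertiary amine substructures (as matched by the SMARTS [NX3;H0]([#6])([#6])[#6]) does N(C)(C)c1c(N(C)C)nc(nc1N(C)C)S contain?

3

[NX3;H0]([#6])([#6])[#6] is the SMARTS for a tertiary amine: a trivalent nitrogen with no H, bonded to three carbons.
The molecule carries 3 separate instances of a dimethylamino group (-N(CH3)2) meeting every constraint; each maps to a distinct set of atoms, giving 3 matches.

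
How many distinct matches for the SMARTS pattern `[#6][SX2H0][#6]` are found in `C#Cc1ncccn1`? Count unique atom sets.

0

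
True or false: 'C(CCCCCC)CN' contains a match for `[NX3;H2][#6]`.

True

The pattern [NX3;H2][#6] describes a trivalent nitrogen with two H attached to carbon — a primary amine.
The molecule carries a primary amino group (-NH2), whose atoms satisfy every constraint of the query, so the pattern matches.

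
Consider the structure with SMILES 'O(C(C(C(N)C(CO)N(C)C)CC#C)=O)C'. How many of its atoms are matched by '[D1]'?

7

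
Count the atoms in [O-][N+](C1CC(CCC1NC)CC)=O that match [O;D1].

Check the 13 heavy atoms by environment: 4× C (D2) → no; 3× C (D3) → no; 2× C (D1) → no; 1× N (charge +1, D3) → no; 1× O (charge -1, D1) → match; 1× O (D1) → match; 1× N (D2) → no.
Summing the matching environments: 1 + 1 = 2 matching atoms.

2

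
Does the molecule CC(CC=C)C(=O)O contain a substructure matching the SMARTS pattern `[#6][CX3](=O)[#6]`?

No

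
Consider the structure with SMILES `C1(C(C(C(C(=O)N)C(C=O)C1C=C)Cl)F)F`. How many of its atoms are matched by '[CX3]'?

The query [CX3] means: C with X3: aliphatic carbon with exactly 3 total connections.
Check the 16 heavy atoms by environment: 6× C (X4) → no; 1× Cl (X1) → no; 4× C (X3) → match; 2× O (X1) → no; 2× F (X1) → no; 1× N (X3) → no.
That gives 4 matching atoms.

4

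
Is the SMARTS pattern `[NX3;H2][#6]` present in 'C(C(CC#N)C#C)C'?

No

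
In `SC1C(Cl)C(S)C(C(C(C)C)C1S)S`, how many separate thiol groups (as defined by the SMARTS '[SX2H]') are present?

[SX2H] is the SMARTS for a thiol: an aliphatic sulfur with two connections, one being H.
The molecule carries 4 separate instances of a thiol (-SH) meeting every constraint; each maps to a distinct set of atoms, giving 4 matches.

4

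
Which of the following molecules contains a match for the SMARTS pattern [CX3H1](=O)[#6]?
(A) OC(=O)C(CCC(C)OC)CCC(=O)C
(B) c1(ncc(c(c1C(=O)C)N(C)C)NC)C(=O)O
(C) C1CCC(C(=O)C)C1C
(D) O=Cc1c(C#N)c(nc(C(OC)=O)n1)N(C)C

D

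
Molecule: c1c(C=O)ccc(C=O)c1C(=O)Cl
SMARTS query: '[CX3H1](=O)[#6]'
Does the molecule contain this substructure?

Yes

The pattern [CX3H1](=O)[#6] describes an sp2 carbon with one H, double-bonded to O and single-bonded to carbon — an aldehyde.
The molecule carries an aldehyde (-CHO), whose atoms satisfy every constraint of the query, so the pattern matches.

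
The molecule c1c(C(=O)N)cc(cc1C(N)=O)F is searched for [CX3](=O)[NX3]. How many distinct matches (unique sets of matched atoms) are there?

[CX3](=O)[NX3] is the SMARTS for an amide: a carbonyl carbon bonded to a trivalent nitrogen.
The molecule carries 2 separate instances of a primary amide (-C(=O)NH2) meeting every constraint; each maps to a distinct set of atoms, giving 2 matches.

2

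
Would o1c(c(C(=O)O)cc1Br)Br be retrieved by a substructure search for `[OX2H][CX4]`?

The pattern [OX2H][CX4] describes a hydroxyl oxygen bound to an sp3 (X4) carbon — an aliphatic alcohol.
The closest candidate here is a carboxylic acid group (-C(=O)OH), but the -OH is on a CX3 carbonyl carbon, not a CX4 carbon. No other fragment satisfies the full query, so there is no match.

No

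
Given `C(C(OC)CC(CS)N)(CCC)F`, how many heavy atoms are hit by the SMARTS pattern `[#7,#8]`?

2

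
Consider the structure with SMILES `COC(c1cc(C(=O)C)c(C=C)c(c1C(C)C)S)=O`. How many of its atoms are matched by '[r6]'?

6

Check the 19 heavy atoms by environment: 6× c (aromatic, in 6-ring) → match; 9× C (acyclic) → no; 3× O (acyclic) → no; 1× S (acyclic) → no.
That gives 6 matching atoms.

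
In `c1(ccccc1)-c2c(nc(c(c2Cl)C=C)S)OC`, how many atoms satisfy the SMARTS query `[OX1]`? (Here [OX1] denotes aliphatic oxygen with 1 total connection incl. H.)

The query [OX1] means: aliphatic oxygen with one total connection — typically a carbonyl =O or an oxide.
Check the 18 heavy atoms by environment: 1× n (aromatic, X2) → no; 11× c (aromatic, X3) → no; 1× S (X2) → no; 2× C (X3) → no; 1× O (X2) → no; 1× C (X4) → no; 1× Cl (X1) → no.
No environment satisfies the query, so 0 matching atoms.

0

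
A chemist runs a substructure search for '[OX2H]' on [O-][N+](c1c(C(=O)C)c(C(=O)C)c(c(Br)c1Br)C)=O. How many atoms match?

0

The query [OX2H] means: aliphatic oxygen with two connections, one of which is H — an -OH oxygen.
Check the 18 heavy atoms by environment: 6× c (aromatic, H0, X3) → no; 3× C (H3, X4) → no; 1× N (charge +1, H0, X3) → no; 1× O (charge -1, H0, X1) → no; 3× O (H0, X1) → no; 2× C (H0, X3) → no; 2× Br (H0, X1) → no.
No environment satisfies the query, so 0 matching atoms.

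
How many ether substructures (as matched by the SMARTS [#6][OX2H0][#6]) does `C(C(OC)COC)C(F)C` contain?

[#6][OX2H0][#6] is the SMARTS for an ether: an aliphatic oxygen bridging two carbons with no H on the oxygen.
The molecule carries 2 separate instances of a methoxy ether (-OCH3) meeting every constraint; each maps to a distinct set of atoms, giving 2 matches.

2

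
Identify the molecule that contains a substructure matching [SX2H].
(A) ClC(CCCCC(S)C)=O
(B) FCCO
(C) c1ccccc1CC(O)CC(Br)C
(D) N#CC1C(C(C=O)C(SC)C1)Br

A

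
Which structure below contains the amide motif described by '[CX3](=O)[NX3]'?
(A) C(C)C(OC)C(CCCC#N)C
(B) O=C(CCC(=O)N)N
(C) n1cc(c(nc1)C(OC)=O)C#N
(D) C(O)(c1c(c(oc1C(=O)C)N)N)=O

[CX3](=O)[NX3] describes a carbonyl carbon bonded to a trivalent nitrogen (an amide).
(A) has a nitrile (-C#N) but the nitrile N is NX1 (triple-bonded), not NX3.
(B) contains a primary amide (-C(=O)NH2), which satisfies every atom and bond constraint.
(C) has a methyl-ester group (-C(=O)OCH3) but the carbonyl is bonded to O, not to an NX3 nitrogen.
(D) has a primary amino group (-NH2) but the -NH2 is not attached to a carbonyl carbon.
So the answer is (B).

B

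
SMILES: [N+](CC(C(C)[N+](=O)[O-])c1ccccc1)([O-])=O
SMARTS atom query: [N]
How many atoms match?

The query [N] means: uppercase N matches aliphatic (non-aromatic) nitrogen only.
Check the 16 heavy atoms by environment: 4× C → no; 2× N (charge +1) → match; 2× O (charge -1) → no; 2× O → no; 6× c (aromatic) → no.
That gives 2 matching atoms.

2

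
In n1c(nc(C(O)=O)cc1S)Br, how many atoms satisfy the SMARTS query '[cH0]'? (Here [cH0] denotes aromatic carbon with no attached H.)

Check the 11 heavy atoms by environment: 2× n (aromatic, H0) → no; 3× c (aromatic, H0) → match; 1× c (aromatic, H1) → no; 1× C (H0) → no; 1× O (H0) → no; 1× O (H1) → no; 1× Br (H0) → no; 1× S (H1) → no.
That gives 3 matching atoms.

3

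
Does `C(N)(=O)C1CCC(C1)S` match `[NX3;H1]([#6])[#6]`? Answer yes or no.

No

The pattern [NX3;H1]([#6])[#6] describes a trivalent nitrogen with one H, bonded to two carbons — a secondary amine.
The closest candidate here is a primary amide (-C(=O)NH2), but the -C(=O)NH2 nitrogen has H2, not H1. No other fragment satisfies the full query, so there is no match.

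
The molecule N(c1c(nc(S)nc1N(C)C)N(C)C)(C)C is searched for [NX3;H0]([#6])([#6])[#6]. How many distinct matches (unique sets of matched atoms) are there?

[NX3;H0]([#6])([#6])[#6] is the SMARTS for a tertiary amine: a trivalent nitrogen with no H, bonded to three carbons.
The molecule carries 3 separate instances of a dimethylamino group (-N(CH3)2) meeting every constraint; each maps to a distinct set of atoms, giving 3 matches.

3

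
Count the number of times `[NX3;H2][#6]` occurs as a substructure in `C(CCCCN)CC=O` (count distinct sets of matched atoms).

1

[NX3;H2][#6] is the SMARTS for a primary amine: a trivalent nitrogen with two H attached to carbon.
Exactly one fragment in the molecule meets all constraints, giving 1 match.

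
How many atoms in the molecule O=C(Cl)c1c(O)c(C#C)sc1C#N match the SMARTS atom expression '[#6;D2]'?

2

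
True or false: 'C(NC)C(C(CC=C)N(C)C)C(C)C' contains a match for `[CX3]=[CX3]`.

True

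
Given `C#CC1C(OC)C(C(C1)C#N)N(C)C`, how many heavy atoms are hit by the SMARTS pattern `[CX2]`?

3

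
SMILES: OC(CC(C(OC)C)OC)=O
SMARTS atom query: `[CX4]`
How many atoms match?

6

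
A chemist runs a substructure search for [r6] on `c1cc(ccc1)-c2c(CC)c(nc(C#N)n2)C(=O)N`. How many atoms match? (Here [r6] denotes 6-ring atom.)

12

The query [r6] means: r6 matches atoms in a six-membered ring.
Check the 19 heavy atoms by environment: 2× n (aromatic, in 6-ring) → match; 10× c (aromatic, in 6-ring) → match; 4× C (acyclic) → no; 2× N (acyclic) → no; 1× O (acyclic) → no.
Summing the matching environments: 2 + 10 = 12 matching atoms.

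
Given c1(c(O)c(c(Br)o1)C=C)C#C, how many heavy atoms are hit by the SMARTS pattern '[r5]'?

The query [r5] means: r5 matches atoms in a five-membered ring.
Check the 11 heavy atoms by environment: 1× o (aromatic, in 5-ring) → match; 4× c (aromatic, in 5-ring) → match; 4× C (acyclic) → no; 1× O (acyclic) → no; 1× Br (acyclic) → no.
Summing the matching environments: 1 + 4 = 5 matching atoms.

5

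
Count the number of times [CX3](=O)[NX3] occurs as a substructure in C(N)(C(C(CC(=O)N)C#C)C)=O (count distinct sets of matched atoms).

[CX3](=O)[NX3] is the SMARTS for an amide: a carbonyl carbon bonded to a trivalent nitrogen.
The molecule carries 2 separate instances of a primary amide (-C(=O)NH2) meeting every constraint; each maps to a distinct set of atoms, giving 2 matches.

2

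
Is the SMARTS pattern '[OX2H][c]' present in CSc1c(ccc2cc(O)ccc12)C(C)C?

Yes

The pattern [OX2H][c] describes a hydroxyl oxygen attached to an aromatic carbon — a phenol.
The molecule carries a hydroxyl group (-OH), whose atoms satisfy every constraint of the query, so the pattern matches.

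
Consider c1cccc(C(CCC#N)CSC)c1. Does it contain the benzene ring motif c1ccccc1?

Yes

The pattern c1ccccc1 describes six aromatic carbons in a ring — a benzene ring.
The molecule carries a phenyl ring, whose atoms satisfy every constraint of the query, so the pattern matches.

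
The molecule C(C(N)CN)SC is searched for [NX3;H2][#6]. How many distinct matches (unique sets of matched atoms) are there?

2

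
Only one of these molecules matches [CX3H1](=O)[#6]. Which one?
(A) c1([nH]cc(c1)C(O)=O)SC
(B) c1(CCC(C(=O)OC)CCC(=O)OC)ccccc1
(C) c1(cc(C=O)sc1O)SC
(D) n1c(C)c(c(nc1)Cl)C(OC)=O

[CX3H1](=O)[#6] describes an sp2 carbon with one H, double-bonded to O and single-bonded to carbon (an aldehyde).
(A) has a carboxylic acid group (-C(=O)OH) but the carbonyl carbon has H0 and is bonded to O, not H1.
(B) has a methyl-ester group (-C(=O)OCH3) but the carbonyl carbon has H0, not H1.
(C) contains an aldehyde (-CHO), which satisfies every atom and bond constraint.
(D) has a methyl-ester group (-C(=O)OCH3) but the carbonyl carbon has H0, not H1.
So the answer is (C).

C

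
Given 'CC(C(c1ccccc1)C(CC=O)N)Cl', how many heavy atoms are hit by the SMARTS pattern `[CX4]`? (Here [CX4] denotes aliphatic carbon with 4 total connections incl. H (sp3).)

The query [CX4] means: C with X4: aliphatic carbon with exactly 4 total connections (bonds + H).
Check the 15 heavy atoms by environment: 5× C (X4) → match; 1× C (X3) → no; 1× O (X1) → no; 1× Cl (X1) → no; 6× c (aromatic, X3) → no; 1× N (X3) → no.
That gives 5 matching atoms.

5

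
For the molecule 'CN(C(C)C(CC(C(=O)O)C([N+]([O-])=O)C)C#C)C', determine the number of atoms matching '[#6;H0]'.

2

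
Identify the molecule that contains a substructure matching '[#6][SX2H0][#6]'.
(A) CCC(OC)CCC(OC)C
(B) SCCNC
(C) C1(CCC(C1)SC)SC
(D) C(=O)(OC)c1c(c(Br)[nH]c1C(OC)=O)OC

[#6][SX2H0][#6] describes an aliphatic sulfur bridging two carbons with no H on the sulfur (a thioether).
(A) has a methoxy ether (-OCH3) but the bridging atom is O, not S.
(B) has a thiol (-SH) but the sulfur has H1, not H0 bridging two carbons.
(C) contains a methylthio ether (-SCH3), which satisfies every atom and bond constraint.
(D) has a methoxy ether (-OCH3) but the bridging atom is O, not S.
So the answer is (C).

C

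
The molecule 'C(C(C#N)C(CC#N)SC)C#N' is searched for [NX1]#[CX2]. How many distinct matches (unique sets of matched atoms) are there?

[NX1]#[CX2] is the SMARTS for a nitrile: a nitrogen triple-bonded to a two-connected carbon.
The molecule carries 3 separate instances of a nitrile (-C#N) meeting every constraint; each maps to a distinct set of atoms, giving 3 matches.

3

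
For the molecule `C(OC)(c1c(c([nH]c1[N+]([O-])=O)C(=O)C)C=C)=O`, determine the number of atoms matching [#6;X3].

Check the 17 heavy atoms by environment: 1× n (aromatic, X3) → no; 4× c (aromatic, X3) → match; 4× C (X3) → match; 3× O (X1) → no; 2× C (X4) → no; 1× N (charge +1, X3) → no; 1× O (charge -1, X1) → no; 1× O (X2) → no.
Summing the matching environments: 4 + 4 = 8 matching atoms.

8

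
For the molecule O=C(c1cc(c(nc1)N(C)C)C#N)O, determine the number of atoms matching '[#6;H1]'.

2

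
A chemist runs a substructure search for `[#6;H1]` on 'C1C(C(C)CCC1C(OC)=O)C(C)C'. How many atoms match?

4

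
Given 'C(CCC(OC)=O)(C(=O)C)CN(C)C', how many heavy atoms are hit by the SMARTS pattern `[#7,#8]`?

Check the 14 heavy atoms by environment: 10× C → no; 1× N → match; 3× O → match.
Summing the matching environments: 1 + 3 = 4 matching atoms.

4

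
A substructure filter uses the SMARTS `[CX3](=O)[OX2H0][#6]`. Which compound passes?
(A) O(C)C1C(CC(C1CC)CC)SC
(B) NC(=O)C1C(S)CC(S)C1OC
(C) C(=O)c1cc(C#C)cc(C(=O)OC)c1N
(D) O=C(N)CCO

C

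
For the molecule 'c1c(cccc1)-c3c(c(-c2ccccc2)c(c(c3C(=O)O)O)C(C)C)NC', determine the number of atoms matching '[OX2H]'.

2

The query [OX2H] means: aliphatic oxygen with two connections, one of which is H — an -OH oxygen.
Check the 27 heavy atoms by environment: 8× c (aromatic, H0, X3) → no; 10× c (aromatic, H1, X3) → no; 1× C (H0, X3) → no; 1× O (H0, X1) → no; 2× O (H1, X2) → match; 1× N (H1, X3) → no; 3× C (H3, X4) → no; 1× C (H1, X4) → no.
That gives 2 matching atoms.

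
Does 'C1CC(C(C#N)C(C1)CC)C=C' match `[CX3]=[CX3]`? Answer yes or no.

Yes

The pattern [CX3]=[CX3] describes a non-aromatic C=C double bond between two sp2 carbons — an alkene.
The molecule carries a vinyl group (-CH=CH2), whose atoms satisfy every constraint of the query, so the pattern matches.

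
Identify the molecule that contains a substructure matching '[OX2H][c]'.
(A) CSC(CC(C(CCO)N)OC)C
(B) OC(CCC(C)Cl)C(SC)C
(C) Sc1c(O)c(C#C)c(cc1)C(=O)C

C

[OX2H][c] describes a hydroxyl oxygen attached to an aromatic carbon (a phenol).
(A) has a hydroxyl group (-OH) but the -OH is on an aliphatic carbon, not an aromatic c.
(B) has a hydroxyl group (-OH) but the -OH is on an aliphatic carbon, not an aromatic c.
(C) contains a hydroxyl group (-OH), which satisfies every atom and bond constraint.
So the answer is (C).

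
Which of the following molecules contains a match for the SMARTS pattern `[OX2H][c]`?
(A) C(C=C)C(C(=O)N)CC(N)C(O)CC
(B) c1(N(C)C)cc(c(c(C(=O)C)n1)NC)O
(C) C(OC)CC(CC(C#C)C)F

[OX2H][c] describes a hydroxyl oxygen attached to an aromatic carbon (a phenol).
(A) has a hydroxyl group (-OH) but the -OH is on an aliphatic carbon, not an aromatic c.
(B) contains a hydroxyl group (-OH), which satisfies every atom and bond constraint.
(C) has a methoxy ether (-OCH3) but the oxygen has H0, not H1.
So the answer is (B).

B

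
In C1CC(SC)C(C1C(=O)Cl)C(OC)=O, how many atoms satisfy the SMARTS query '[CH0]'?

2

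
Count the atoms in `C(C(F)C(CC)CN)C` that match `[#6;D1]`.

2

The query [#6;D1] means: carbon bonded to exactly one heavy atom.
Check the 9 heavy atoms by environment: 3× C (D2) → no; 2× C (D3) → no; 1× N (D1) → no; 2× C (D1) → match; 1× F (D1) → no.
That gives 2 matching atoms.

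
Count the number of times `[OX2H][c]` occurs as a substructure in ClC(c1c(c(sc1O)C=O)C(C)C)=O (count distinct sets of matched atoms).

[OX2H][c] is the SMARTS for a phenol: a hydroxyl oxygen attached to an aromatic carbon.
Exactly one fragment in the molecule meets all constraints, giving 1 match.

1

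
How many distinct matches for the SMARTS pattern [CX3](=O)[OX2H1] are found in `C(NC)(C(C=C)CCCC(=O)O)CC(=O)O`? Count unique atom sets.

2

[CX3](=O)[OX2H1] is the SMARTS for a carboxylic acid: an sp2 carbon double-bonded to O and single-bonded to an -OH oxygen.
The molecule carries 2 separate instances of a carboxylic acid group (-C(=O)OH) meeting every constraint; each maps to a distinct set of atoms, giving 2 matches.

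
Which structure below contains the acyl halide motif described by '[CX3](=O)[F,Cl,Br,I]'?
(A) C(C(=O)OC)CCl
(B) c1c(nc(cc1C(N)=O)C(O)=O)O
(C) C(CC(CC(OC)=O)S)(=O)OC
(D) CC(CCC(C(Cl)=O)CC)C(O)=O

D

[CX3](=O)[F,Cl,Br,I] describes a carbonyl carbon bonded to a halogen (an acyl halide).
(A) has a chloro substituent but the Cl is not on a carbonyl carbon.
(B) has a carboxylic acid group (-C(=O)OH) but the carbonyl is bonded to -OH, not to a halogen.
(C) has a methyl-ester group (-C(=O)OCH3) but the carbonyl is bonded to -O-C, not to a halogen.
(D) contains an acyl chloride (-C(=O)Cl), which satisfies every atom and bond constraint.
So the answer is (D).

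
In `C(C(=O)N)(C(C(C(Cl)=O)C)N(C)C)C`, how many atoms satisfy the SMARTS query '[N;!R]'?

2

Check the 14 heavy atoms by environment: 9× C (acyclic) → no; 2× O (acyclic) → no; 2× N (acyclic) → match; 1× Cl (acyclic) → no.
That gives 2 matching atoms.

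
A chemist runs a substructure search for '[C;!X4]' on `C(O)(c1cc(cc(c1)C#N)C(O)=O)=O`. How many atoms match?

3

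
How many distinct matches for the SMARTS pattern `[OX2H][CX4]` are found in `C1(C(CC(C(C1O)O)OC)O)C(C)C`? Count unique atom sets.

[OX2H][CX4] is the SMARTS for an aliphatic alcohol: a hydroxyl oxygen bound to an sp3 (X4) carbon.
The molecule carries 3 separate instances of a hydroxyl group (-OH) meeting every constraint; each maps to a distinct set of atoms, giving 3 matches.

3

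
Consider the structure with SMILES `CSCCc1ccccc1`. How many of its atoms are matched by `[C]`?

The query [C] means: uppercase C matches aliphatic (non-aromatic) carbon only.
Check the 10 heavy atoms by environment: 3× C → match; 6× c (aromatic) → no; 1× S → no.
That gives 3 matching atoms.

3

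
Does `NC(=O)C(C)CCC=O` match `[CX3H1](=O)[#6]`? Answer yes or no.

The pattern [CX3H1](=O)[#6] describes an sp2 carbon with one H, double-bonded to O and single-bonded to carbon — an aldehyde.
The molecule carries an aldehyde (-CHO), whose atoms satisfy every constraint of the query, so the pattern matches.

Yes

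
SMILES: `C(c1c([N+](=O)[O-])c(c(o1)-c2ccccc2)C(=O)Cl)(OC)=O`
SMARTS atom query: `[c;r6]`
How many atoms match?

6

The query [c;r6] means: aromatic carbon that belongs to a six-membered ring.
Check the 21 heavy atoms by environment: 1× o (aromatic, in 5-ring) → no; 4× c (aromatic, in 5-ring) → no; 6× c (aromatic, in 6-ring) → match; 1× N (charge +1, acyclic) → no; 1× O (charge -1, acyclic) → no; 4× O (acyclic) → no; 3× C (acyclic) → no; 1× Cl (acyclic) → no.
That gives 6 matching atoms.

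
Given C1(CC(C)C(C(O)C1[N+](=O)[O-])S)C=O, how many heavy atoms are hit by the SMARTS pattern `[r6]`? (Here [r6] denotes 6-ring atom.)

The query [r6] means: r6 matches atoms in a six-membered ring.
Check the 14 heavy atoms by environment: 6× C (in 6-ring) → match; 2× C (acyclic) → no; 1× N (charge +1, acyclic) → no; 1× O (charge -1, acyclic) → no; 3× O (acyclic) → no; 1× S (acyclic) → no.
That gives 6 matching atoms.

6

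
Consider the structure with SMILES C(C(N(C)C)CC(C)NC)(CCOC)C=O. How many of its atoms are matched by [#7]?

2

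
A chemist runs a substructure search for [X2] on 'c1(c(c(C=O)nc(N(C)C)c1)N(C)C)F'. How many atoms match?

The query [X2] means: any atom with exactly two total connections (bonds + H).
Check the 15 heavy atoms by environment: 1× n (aromatic, X2) → match; 5× c (aromatic, X3) → no; 1× C (X3) → no; 1× O (X1) → no; 2× N (X3) → no; 4× C (X4) → no; 1× F (X1) → no.
That gives 1 matching atom.

1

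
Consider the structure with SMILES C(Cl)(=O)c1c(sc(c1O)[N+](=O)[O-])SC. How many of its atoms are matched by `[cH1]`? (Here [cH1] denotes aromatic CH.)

0

The query [cH1] means: aromatic carbon bearing exactly one hydrogen.
Check the 14 heavy atoms by environment: 1× s (aromatic, H0) → no; 4× c (aromatic, H0) → no; 1× O (H1) → no; 1× C (H0) → no; 2× O (H0) → no; 1× Cl (H0) → no; 1× N (charge +1, H0) → no; 1× O (charge -1, H0) → no; 1× S (H0) → no; 1× C (H3) → no.
No environment satisfies the query, so 0 matching atoms.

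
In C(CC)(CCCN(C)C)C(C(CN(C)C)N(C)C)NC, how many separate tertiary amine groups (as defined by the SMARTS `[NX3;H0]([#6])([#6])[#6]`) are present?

3

[NX3;H0]([#6])([#6])[#6] is the SMARTS for a tertiary amine: a trivalent nitrogen with no H, bonded to three carbons.
The molecule carries 3 separate instances of a dimethylamino group (-N(CH3)2) meeting every constraint; each maps to a distinct set of atoms, giving 3 matches.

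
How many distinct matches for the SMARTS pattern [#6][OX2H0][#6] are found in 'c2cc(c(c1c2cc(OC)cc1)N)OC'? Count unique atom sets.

[#6][OX2H0][#6] is the SMARTS for an ether: an aliphatic oxygen bridging two carbons with no H on the oxygen.
The molecule carries 2 separate instances of a methoxy ether (-OCH3) meeting every constraint; each maps to a distinct set of atoms, giving 2 matches.

2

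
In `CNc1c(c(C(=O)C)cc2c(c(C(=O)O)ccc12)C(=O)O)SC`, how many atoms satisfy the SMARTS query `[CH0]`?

3

The query [CH0] means: aliphatic carbon with no attached hydrogen.
Check the 23 heavy atoms by environment: 7× c (aromatic, H0) → no; 3× c (aromatic, H1) → no; 1× N (H1) → no; 3× C (H3) → no; 3× C (H0) → match; 3× O (H0) → no; 2× O (H1) → no; 1× S (H0) → no.
That gives 3 matching atoms.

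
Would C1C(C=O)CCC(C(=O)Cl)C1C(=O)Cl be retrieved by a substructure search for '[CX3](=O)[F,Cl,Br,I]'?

The pattern [CX3](=O)[F,Cl,Br,I] describes a carbonyl carbon bonded to a halogen — an acyl halide.
The molecule carries an acyl chloride (-C(=O)Cl), whose atoms satisfy every constraint of the query, so the pattern matches.

Yes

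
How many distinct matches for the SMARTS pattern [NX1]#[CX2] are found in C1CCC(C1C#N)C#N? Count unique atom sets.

[NX1]#[CX2] is the SMARTS for a nitrile: a nitrogen triple-bonded to a two-connected carbon.
The molecule carries 2 separate instances of a nitrile (-C#N) meeting every constraint; each maps to a distinct set of atoms, giving 2 matches.

2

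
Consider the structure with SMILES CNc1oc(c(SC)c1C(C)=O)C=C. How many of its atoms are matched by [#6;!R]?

6

The query [#6;!R] means: carbon not in any ring.
Check the 14 heavy atoms by environment: 1× o (aromatic, in 5-ring) → no; 4× c (aromatic, in 5-ring) → no; 1× N (acyclic) → no; 6× C (acyclic) → match; 1× O (acyclic) → no; 1× S (acyclic) → no.
That gives 6 matching atoms.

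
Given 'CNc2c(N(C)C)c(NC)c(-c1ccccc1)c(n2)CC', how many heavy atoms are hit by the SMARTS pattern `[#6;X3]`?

11

Check the 21 heavy atoms by environment: 1× n (aromatic, X2) → no; 11× c (aromatic, X3) → match; 3× N (X3) → no; 6× C (X4) → no.
That gives 11 matching atoms.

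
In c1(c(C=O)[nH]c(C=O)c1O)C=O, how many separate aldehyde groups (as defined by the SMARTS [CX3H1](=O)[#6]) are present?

3

[CX3H1](=O)[#6] is the SMARTS for an aldehyde: an sp2 carbon with one H, double-bonded to O and single-bonded to carbon.
The molecule carries 3 separate instances of an aldehyde (-CHO) meeting every constraint; each maps to a distinct set of atoms, giving 3 matches.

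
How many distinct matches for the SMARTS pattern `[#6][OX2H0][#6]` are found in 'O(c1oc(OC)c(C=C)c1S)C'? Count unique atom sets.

2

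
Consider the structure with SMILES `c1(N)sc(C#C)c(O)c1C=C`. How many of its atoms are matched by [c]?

4

The query [c] means: lowercase c matches aromatic carbon only.
Check the 11 heavy atoms by environment: 1× s (aromatic) → no; 4× c (aromatic) → match; 4× C → no; 1× O → no; 1× N → no.
That gives 4 matching atoms.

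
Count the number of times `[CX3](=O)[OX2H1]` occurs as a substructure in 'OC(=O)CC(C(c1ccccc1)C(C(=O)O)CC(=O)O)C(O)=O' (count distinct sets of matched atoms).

4

[CX3](=O)[OX2H1] is the SMARTS for a carboxylic acid: an sp2 carbon double-bonded to O and single-bonded to an -OH oxygen.
The molecule carries 4 separate instances of a carboxylic acid group (-C(=O)OH) meeting every constraint; each maps to a distinct set of atoms, giving 4 matches.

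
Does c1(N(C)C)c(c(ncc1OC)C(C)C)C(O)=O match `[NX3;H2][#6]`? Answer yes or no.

No

The pattern [NX3;H2][#6] describes a trivalent nitrogen with two H attached to carbon — a primary amine.
The closest candidate here is a dimethylamino group (-N(CH3)2), but the nitrogen has H0, not H2. No other fragment satisfies the full query, so there is no match.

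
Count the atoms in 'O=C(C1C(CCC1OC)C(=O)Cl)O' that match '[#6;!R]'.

Check the 13 heavy atoms by environment: 5× C (in 5-ring) → no; 4× O (acyclic) → no; 3× C (acyclic) → match; 1× Cl (acyclic) → no.
That gives 3 matching atoms.

3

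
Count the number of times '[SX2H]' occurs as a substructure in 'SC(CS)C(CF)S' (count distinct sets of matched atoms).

3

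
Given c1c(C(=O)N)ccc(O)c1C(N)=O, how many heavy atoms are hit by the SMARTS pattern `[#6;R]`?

6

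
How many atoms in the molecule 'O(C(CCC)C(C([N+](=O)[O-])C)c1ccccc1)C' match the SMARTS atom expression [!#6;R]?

The query [!#6;R] means: non-carbon atom that is part of a ring.
Check the 18 heavy atoms by environment: 8× C (acyclic) → no; 6× c (aromatic, in 6-ring) → no; 2× O (acyclic) → no; 1× N (charge +1, acyclic) → no; 1× O (charge -1, acyclic) → no.
No environment satisfies the query, so 0 matching atoms.

0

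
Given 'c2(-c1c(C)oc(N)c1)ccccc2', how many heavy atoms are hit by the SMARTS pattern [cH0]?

Check the 13 heavy atoms by environment: 1× o (aromatic, H0) → no; 4× c (aromatic, H0) → match; 6× c (aromatic, H1) → no; 1× C (H3) → no; 1× N (H2) → no.
That gives 4 matching atoms.

4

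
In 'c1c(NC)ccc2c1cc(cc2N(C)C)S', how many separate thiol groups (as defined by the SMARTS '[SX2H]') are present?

1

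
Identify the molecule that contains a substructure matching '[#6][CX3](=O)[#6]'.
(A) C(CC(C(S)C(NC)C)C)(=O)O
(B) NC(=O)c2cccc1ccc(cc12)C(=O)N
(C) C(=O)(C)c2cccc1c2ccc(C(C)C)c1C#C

C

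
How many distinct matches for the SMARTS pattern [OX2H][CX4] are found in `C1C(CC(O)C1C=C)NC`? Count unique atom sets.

1

[OX2H][CX4] is the SMARTS for an aliphatic alcohol: a hydroxyl oxygen bound to an sp3 (X4) carbon.
Exactly one fragment in the molecule meets all constraints, giving 1 match.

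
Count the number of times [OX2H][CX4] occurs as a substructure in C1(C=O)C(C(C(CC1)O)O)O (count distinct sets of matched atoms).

[OX2H][CX4] is the SMARTS for an aliphatic alcohol: a hydroxyl oxygen bound to an sp3 (X4) carbon.
The molecule carries 3 separate instances of a hydroxyl group (-OH) meeting every constraint; each maps to a distinct set of atoms, giving 3 matches.

3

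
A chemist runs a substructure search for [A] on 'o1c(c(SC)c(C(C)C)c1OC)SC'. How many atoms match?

9

The query [A] means: A matches any aliphatic (non-aromatic) heavy atom.
Check the 14 heavy atoms by environment: 1× o (aromatic) → no; 4× c (aromatic) → no; 2× S → match; 6× C → match; 1× O → match.
Summing the matching environments: 2 + 6 + 1 = 9 matching atoms.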